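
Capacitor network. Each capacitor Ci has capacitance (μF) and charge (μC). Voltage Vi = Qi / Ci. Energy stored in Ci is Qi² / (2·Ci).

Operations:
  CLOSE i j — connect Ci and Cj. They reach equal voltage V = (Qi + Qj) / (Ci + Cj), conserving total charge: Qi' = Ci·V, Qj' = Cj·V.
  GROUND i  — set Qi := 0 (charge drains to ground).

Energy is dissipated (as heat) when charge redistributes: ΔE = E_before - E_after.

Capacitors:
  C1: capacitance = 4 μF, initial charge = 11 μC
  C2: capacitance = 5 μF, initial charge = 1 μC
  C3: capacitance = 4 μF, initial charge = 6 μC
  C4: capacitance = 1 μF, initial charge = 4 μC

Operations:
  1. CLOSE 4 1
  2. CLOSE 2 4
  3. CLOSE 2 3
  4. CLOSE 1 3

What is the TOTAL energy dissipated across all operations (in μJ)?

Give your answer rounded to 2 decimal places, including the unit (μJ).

Initial: C1(4μF, Q=11μC, V=2.75V), C2(5μF, Q=1μC, V=0.20V), C3(4μF, Q=6μC, V=1.50V), C4(1μF, Q=4μC, V=4.00V)
Op 1: CLOSE 4-1: Q_total=15.00, C_total=5.00, V=3.00; Q4=3.00, Q1=12.00; dissipated=0.625
Op 2: CLOSE 2-4: Q_total=4.00, C_total=6.00, V=0.67; Q2=3.33, Q4=0.67; dissipated=3.267
Op 3: CLOSE 2-3: Q_total=9.33, C_total=9.00, V=1.04; Q2=5.19, Q3=4.15; dissipated=0.772
Op 4: CLOSE 1-3: Q_total=16.15, C_total=8.00, V=2.02; Q1=8.07, Q3=8.07; dissipated=3.853
Total dissipated: 8.516 μJ

Answer: 8.52 μJ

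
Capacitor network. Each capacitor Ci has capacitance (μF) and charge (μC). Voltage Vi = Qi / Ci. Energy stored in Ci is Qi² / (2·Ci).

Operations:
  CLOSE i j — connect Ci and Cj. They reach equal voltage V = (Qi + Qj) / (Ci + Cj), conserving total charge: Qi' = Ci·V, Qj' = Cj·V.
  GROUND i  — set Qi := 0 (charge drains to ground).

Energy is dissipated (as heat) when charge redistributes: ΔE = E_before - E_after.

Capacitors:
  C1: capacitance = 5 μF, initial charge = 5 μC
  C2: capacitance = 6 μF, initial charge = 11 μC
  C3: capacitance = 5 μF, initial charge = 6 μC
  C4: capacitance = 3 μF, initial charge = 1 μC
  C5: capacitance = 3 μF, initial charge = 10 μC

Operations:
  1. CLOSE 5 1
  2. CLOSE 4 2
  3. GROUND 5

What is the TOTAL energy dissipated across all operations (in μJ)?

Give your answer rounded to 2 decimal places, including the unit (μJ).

Initial: C1(5μF, Q=5μC, V=1.00V), C2(6μF, Q=11μC, V=1.83V), C3(5μF, Q=6μC, V=1.20V), C4(3μF, Q=1μC, V=0.33V), C5(3μF, Q=10μC, V=3.33V)
Op 1: CLOSE 5-1: Q_total=15.00, C_total=8.00, V=1.88; Q5=5.62, Q1=9.38; dissipated=5.104
Op 2: CLOSE 4-2: Q_total=12.00, C_total=9.00, V=1.33; Q4=4.00, Q2=8.00; dissipated=2.250
Op 3: GROUND 5: Q5=0; energy lost=5.273
Total dissipated: 12.628 μJ

Answer: 12.63 μJ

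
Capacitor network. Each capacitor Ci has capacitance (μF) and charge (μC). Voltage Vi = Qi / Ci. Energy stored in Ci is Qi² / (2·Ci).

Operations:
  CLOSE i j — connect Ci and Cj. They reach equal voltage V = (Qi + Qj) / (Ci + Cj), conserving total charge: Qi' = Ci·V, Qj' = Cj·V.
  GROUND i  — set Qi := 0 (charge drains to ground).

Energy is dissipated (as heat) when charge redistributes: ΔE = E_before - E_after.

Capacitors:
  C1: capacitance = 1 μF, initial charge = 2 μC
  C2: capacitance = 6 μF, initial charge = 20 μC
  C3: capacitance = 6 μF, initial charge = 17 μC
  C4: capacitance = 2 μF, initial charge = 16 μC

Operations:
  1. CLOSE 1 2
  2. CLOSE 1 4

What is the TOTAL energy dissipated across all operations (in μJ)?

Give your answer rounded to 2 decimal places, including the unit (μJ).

Answer: 8.63 μJ

Derivation:
Initial: C1(1μF, Q=2μC, V=2.00V), C2(6μF, Q=20μC, V=3.33V), C3(6μF, Q=17μC, V=2.83V), C4(2μF, Q=16μC, V=8.00V)
Op 1: CLOSE 1-2: Q_total=22.00, C_total=7.00, V=3.14; Q1=3.14, Q2=18.86; dissipated=0.762
Op 2: CLOSE 1-4: Q_total=19.14, C_total=3.00, V=6.38; Q1=6.38, Q4=12.76; dissipated=7.864
Total dissipated: 8.626 μJ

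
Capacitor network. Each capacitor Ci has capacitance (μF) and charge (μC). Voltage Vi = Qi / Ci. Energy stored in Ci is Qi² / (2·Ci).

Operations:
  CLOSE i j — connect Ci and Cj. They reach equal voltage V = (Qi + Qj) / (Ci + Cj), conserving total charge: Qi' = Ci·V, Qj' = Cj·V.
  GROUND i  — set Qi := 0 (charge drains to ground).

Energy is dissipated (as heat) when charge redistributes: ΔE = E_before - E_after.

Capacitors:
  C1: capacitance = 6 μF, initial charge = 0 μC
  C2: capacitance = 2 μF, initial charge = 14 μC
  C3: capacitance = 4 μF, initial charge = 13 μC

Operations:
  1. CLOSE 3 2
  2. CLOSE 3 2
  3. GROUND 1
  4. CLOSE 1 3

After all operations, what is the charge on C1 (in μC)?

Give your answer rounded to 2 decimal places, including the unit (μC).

Initial: C1(6μF, Q=0μC, V=0.00V), C2(2μF, Q=14μC, V=7.00V), C3(4μF, Q=13μC, V=3.25V)
Op 1: CLOSE 3-2: Q_total=27.00, C_total=6.00, V=4.50; Q3=18.00, Q2=9.00; dissipated=9.375
Op 2: CLOSE 3-2: Q_total=27.00, C_total=6.00, V=4.50; Q3=18.00, Q2=9.00; dissipated=0.000
Op 3: GROUND 1: Q1=0; energy lost=0.000
Op 4: CLOSE 1-3: Q_total=18.00, C_total=10.00, V=1.80; Q1=10.80, Q3=7.20; dissipated=24.300
Final charges: Q1=10.80, Q2=9.00, Q3=7.20

Answer: 10.80 μC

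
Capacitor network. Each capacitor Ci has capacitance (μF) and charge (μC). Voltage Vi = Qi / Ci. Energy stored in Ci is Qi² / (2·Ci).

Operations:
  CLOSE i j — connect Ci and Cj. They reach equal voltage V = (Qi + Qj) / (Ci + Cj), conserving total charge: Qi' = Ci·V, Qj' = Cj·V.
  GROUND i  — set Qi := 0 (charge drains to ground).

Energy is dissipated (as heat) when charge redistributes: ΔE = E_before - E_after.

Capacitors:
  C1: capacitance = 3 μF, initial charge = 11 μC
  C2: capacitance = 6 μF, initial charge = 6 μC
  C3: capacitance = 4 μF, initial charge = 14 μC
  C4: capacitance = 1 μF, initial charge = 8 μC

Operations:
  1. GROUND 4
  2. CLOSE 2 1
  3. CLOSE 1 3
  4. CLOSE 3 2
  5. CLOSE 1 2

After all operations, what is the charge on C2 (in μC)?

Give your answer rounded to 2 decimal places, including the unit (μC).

Answer: 14.65 μC

Derivation:
Initial: C1(3μF, Q=11μC, V=3.67V), C2(6μF, Q=6μC, V=1.00V), C3(4μF, Q=14μC, V=3.50V), C4(1μF, Q=8μC, V=8.00V)
Op 1: GROUND 4: Q4=0; energy lost=32.000
Op 2: CLOSE 2-1: Q_total=17.00, C_total=9.00, V=1.89; Q2=11.33, Q1=5.67; dissipated=7.111
Op 3: CLOSE 1-3: Q_total=19.67, C_total=7.00, V=2.81; Q1=8.43, Q3=11.24; dissipated=2.225
Op 4: CLOSE 3-2: Q_total=22.57, C_total=10.00, V=2.26; Q3=9.03, Q2=13.54; dissipated=1.017
Op 5: CLOSE 1-2: Q_total=21.97, C_total=9.00, V=2.44; Q1=7.32, Q2=14.65; dissipated=0.305
Final charges: Q1=7.32, Q2=14.65, Q3=9.03, Q4=0.00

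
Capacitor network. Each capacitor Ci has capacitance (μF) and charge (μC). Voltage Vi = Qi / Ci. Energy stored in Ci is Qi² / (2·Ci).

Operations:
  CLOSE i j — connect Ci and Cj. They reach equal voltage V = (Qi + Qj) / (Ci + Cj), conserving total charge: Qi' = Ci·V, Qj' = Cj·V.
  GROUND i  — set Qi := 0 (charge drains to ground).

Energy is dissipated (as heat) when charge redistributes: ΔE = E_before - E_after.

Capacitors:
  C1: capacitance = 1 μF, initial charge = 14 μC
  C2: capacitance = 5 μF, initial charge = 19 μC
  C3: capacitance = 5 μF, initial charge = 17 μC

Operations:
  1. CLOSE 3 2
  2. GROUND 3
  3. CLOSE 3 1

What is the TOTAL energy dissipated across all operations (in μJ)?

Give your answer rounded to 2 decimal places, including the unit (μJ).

Answer: 114.27 μJ

Derivation:
Initial: C1(1μF, Q=14μC, V=14.00V), C2(5μF, Q=19μC, V=3.80V), C3(5μF, Q=17μC, V=3.40V)
Op 1: CLOSE 3-2: Q_total=36.00, C_total=10.00, V=3.60; Q3=18.00, Q2=18.00; dissipated=0.200
Op 2: GROUND 3: Q3=0; energy lost=32.400
Op 3: CLOSE 3-1: Q_total=14.00, C_total=6.00, V=2.33; Q3=11.67, Q1=2.33; dissipated=81.667
Total dissipated: 114.267 μJ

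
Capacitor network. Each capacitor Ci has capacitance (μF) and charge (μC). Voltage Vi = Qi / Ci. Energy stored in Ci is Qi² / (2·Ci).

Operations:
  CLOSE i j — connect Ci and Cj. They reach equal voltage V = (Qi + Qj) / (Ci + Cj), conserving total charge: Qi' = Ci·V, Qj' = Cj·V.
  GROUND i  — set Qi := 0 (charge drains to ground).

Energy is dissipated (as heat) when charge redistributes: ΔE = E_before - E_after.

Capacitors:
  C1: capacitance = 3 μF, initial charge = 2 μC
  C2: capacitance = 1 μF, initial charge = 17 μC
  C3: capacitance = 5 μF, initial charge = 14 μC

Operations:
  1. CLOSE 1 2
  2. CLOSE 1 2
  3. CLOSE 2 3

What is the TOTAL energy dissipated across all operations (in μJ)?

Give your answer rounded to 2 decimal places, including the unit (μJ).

Answer: 101.63 μJ

Derivation:
Initial: C1(3μF, Q=2μC, V=0.67V), C2(1μF, Q=17μC, V=17.00V), C3(5μF, Q=14μC, V=2.80V)
Op 1: CLOSE 1-2: Q_total=19.00, C_total=4.00, V=4.75; Q1=14.25, Q2=4.75; dissipated=100.042
Op 2: CLOSE 1-2: Q_total=19.00, C_total=4.00, V=4.75; Q1=14.25, Q2=4.75; dissipated=0.000
Op 3: CLOSE 2-3: Q_total=18.75, C_total=6.00, V=3.12; Q2=3.12, Q3=15.62; dissipated=1.584
Total dissipated: 101.626 μJ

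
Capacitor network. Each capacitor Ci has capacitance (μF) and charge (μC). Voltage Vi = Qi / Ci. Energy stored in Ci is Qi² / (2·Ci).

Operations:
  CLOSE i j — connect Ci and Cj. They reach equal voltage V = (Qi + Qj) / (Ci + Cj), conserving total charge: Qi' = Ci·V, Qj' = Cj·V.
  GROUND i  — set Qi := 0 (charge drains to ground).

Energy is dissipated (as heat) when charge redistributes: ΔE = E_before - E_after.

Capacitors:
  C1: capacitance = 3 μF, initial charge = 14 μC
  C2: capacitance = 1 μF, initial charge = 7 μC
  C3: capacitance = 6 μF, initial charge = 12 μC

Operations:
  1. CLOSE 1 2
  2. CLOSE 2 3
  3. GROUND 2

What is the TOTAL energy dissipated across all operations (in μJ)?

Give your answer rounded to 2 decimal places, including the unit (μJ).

Initial: C1(3μF, Q=14μC, V=4.67V), C2(1μF, Q=7μC, V=7.00V), C3(6μF, Q=12μC, V=2.00V)
Op 1: CLOSE 1-2: Q_total=21.00, C_total=4.00, V=5.25; Q1=15.75, Q2=5.25; dissipated=2.042
Op 2: CLOSE 2-3: Q_total=17.25, C_total=7.00, V=2.46; Q2=2.46, Q3=14.79; dissipated=4.527
Op 3: GROUND 2: Q2=0; energy lost=3.036
Total dissipated: 9.605 μJ

Answer: 9.60 μJ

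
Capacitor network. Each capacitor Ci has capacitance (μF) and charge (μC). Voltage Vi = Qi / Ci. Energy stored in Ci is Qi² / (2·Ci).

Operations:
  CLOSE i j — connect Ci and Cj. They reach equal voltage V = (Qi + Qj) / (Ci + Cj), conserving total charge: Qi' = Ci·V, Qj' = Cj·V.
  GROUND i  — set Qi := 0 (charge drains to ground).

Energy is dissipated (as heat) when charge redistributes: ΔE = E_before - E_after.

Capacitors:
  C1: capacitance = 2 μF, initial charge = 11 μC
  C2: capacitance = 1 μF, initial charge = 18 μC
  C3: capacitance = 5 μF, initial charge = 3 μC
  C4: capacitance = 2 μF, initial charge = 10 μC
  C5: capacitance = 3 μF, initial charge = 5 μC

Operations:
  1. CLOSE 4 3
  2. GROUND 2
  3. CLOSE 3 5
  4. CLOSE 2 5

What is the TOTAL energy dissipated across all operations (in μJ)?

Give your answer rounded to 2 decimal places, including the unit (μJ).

Initial: C1(2μF, Q=11μC, V=5.50V), C2(1μF, Q=18μC, V=18.00V), C3(5μF, Q=3μC, V=0.60V), C4(2μF, Q=10μC, V=5.00V), C5(3μF, Q=5μC, V=1.67V)
Op 1: CLOSE 4-3: Q_total=13.00, C_total=7.00, V=1.86; Q4=3.71, Q3=9.29; dissipated=13.829
Op 2: GROUND 2: Q2=0; energy lost=162.000
Op 3: CLOSE 3-5: Q_total=14.29, C_total=8.00, V=1.79; Q3=8.93, Q5=5.36; dissipated=0.034
Op 4: CLOSE 2-5: Q_total=5.36, C_total=4.00, V=1.34; Q2=1.34, Q5=4.02; dissipated=1.196
Total dissipated: 177.058 μJ

Answer: 177.06 μJ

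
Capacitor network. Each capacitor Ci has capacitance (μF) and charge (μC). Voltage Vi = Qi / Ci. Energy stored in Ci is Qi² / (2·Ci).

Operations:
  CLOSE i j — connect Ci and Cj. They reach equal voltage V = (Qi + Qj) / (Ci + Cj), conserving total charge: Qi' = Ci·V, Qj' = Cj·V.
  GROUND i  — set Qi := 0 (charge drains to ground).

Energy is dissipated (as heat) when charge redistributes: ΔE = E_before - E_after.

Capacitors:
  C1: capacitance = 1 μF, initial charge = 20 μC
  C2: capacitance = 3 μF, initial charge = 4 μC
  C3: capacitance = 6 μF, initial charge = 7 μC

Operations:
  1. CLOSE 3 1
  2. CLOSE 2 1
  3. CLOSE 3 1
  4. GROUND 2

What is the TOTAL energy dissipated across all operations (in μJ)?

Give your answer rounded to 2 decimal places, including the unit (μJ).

Initial: C1(1μF, Q=20μC, V=20.00V), C2(3μF, Q=4μC, V=1.33V), C3(6μF, Q=7μC, V=1.17V)
Op 1: CLOSE 3-1: Q_total=27.00, C_total=7.00, V=3.86; Q3=23.14, Q1=3.86; dissipated=152.012
Op 2: CLOSE 2-1: Q_total=7.86, C_total=4.00, V=1.96; Q2=5.89, Q1=1.96; dissipated=2.389
Op 3: CLOSE 3-1: Q_total=25.11, C_total=7.00, V=3.59; Q3=21.52, Q1=3.59; dissipated=1.536
Op 4: GROUND 2: Q2=0; energy lost=5.788
Total dissipated: 161.724 μJ

Answer: 161.72 μJ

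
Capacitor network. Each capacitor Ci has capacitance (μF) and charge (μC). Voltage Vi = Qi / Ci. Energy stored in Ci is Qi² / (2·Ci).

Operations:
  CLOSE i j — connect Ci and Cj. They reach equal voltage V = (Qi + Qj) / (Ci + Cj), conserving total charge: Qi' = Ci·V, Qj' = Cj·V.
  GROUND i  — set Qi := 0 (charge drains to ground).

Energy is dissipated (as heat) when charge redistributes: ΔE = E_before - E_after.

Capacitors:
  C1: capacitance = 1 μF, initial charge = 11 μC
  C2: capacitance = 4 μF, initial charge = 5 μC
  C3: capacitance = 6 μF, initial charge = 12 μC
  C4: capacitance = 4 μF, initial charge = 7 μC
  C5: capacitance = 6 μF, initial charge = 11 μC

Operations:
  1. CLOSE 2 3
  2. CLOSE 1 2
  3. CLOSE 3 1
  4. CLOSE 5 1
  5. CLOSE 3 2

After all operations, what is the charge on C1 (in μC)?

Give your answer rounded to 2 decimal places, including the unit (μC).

Answer: 1.85 μC

Derivation:
Initial: C1(1μF, Q=11μC, V=11.00V), C2(4μF, Q=5μC, V=1.25V), C3(6μF, Q=12μC, V=2.00V), C4(4μF, Q=7μC, V=1.75V), C5(6μF, Q=11μC, V=1.83V)
Op 1: CLOSE 2-3: Q_total=17.00, C_total=10.00, V=1.70; Q2=6.80, Q3=10.20; dissipated=0.675
Op 2: CLOSE 1-2: Q_total=17.80, C_total=5.00, V=3.56; Q1=3.56, Q2=14.24; dissipated=34.596
Op 3: CLOSE 3-1: Q_total=13.76, C_total=7.00, V=1.97; Q3=11.79, Q1=1.97; dissipated=1.483
Op 4: CLOSE 5-1: Q_total=12.97, C_total=7.00, V=1.85; Q5=11.11, Q1=1.85; dissipated=0.008
Op 5: CLOSE 3-2: Q_total=26.03, C_total=10.00, V=2.60; Q3=15.62, Q2=10.41; dissipated=3.050
Final charges: Q1=1.85, Q2=10.41, Q3=15.62, Q4=7.00, Q5=11.11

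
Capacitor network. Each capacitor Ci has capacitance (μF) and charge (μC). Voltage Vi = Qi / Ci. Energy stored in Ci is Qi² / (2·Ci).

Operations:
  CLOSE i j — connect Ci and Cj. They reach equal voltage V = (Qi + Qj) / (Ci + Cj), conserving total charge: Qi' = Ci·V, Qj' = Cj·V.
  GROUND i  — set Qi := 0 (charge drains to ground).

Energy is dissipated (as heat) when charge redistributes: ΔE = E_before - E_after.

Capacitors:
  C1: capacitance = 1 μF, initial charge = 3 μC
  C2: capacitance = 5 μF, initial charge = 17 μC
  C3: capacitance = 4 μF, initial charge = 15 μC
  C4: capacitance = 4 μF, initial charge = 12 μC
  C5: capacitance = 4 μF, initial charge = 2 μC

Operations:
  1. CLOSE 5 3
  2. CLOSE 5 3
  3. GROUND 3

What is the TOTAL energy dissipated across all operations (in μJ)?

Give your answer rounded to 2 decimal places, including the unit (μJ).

Answer: 19.59 μJ

Derivation:
Initial: C1(1μF, Q=3μC, V=3.00V), C2(5μF, Q=17μC, V=3.40V), C3(4μF, Q=15μC, V=3.75V), C4(4μF, Q=12μC, V=3.00V), C5(4μF, Q=2μC, V=0.50V)
Op 1: CLOSE 5-3: Q_total=17.00, C_total=8.00, V=2.12; Q5=8.50, Q3=8.50; dissipated=10.562
Op 2: CLOSE 5-3: Q_total=17.00, C_total=8.00, V=2.12; Q5=8.50, Q3=8.50; dissipated=0.000
Op 3: GROUND 3: Q3=0; energy lost=9.031
Total dissipated: 19.594 μJ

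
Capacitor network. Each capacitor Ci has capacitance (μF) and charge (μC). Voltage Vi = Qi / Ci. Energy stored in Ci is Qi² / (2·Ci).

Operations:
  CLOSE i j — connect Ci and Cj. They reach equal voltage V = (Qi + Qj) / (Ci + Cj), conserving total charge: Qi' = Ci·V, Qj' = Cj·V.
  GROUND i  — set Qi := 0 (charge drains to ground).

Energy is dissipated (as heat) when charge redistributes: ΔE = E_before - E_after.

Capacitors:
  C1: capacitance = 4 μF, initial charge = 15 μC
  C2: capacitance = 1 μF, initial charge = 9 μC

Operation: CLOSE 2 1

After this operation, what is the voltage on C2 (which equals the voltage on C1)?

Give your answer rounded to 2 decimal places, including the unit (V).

Answer: 4.80 V

Derivation:
Initial: C1(4μF, Q=15μC, V=3.75V), C2(1μF, Q=9μC, V=9.00V)
Op 1: CLOSE 2-1: Q_total=24.00, C_total=5.00, V=4.80; Q2=4.80, Q1=19.20; dissipated=11.025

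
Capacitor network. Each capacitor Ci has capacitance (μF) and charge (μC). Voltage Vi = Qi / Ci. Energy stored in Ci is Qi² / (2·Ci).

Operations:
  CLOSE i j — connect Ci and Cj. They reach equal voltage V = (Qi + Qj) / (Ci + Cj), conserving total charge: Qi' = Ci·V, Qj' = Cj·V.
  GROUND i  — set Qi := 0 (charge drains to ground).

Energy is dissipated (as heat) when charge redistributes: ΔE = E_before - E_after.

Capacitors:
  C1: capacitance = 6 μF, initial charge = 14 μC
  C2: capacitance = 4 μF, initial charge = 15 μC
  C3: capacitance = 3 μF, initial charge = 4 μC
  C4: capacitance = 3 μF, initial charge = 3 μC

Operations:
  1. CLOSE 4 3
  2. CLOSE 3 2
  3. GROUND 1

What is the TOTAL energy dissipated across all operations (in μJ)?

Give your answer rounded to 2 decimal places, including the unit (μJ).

Answer: 22.14 μJ

Derivation:
Initial: C1(6μF, Q=14μC, V=2.33V), C2(4μF, Q=15μC, V=3.75V), C3(3μF, Q=4μC, V=1.33V), C4(3μF, Q=3μC, V=1.00V)
Op 1: CLOSE 4-3: Q_total=7.00, C_total=6.00, V=1.17; Q4=3.50, Q3=3.50; dissipated=0.083
Op 2: CLOSE 3-2: Q_total=18.50, C_total=7.00, V=2.64; Q3=7.93, Q2=10.57; dissipated=5.720
Op 3: GROUND 1: Q1=0; energy lost=16.333
Total dissipated: 22.137 μJ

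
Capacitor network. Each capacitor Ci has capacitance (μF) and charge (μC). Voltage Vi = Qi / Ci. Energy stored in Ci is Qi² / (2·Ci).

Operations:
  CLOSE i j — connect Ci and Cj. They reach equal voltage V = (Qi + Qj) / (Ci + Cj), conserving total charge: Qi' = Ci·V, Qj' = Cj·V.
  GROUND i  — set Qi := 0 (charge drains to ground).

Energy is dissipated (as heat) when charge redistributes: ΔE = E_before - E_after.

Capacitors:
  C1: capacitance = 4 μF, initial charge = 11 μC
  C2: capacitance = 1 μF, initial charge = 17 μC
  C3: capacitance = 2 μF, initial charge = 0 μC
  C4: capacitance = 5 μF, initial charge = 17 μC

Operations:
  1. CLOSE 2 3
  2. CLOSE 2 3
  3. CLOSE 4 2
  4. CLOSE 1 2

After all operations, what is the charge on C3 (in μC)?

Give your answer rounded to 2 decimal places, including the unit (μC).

Answer: 11.33 μC

Derivation:
Initial: C1(4μF, Q=11μC, V=2.75V), C2(1μF, Q=17μC, V=17.00V), C3(2μF, Q=0μC, V=0.00V), C4(5μF, Q=17μC, V=3.40V)
Op 1: CLOSE 2-3: Q_total=17.00, C_total=3.00, V=5.67; Q2=5.67, Q3=11.33; dissipated=96.333
Op 2: CLOSE 2-3: Q_total=17.00, C_total=3.00, V=5.67; Q2=5.67, Q3=11.33; dissipated=0.000
Op 3: CLOSE 4-2: Q_total=22.67, C_total=6.00, V=3.78; Q4=18.89, Q2=3.78; dissipated=2.141
Op 4: CLOSE 1-2: Q_total=14.78, C_total=5.00, V=2.96; Q1=11.82, Q2=2.96; dissipated=0.423
Final charges: Q1=11.82, Q2=2.96, Q3=11.33, Q4=18.89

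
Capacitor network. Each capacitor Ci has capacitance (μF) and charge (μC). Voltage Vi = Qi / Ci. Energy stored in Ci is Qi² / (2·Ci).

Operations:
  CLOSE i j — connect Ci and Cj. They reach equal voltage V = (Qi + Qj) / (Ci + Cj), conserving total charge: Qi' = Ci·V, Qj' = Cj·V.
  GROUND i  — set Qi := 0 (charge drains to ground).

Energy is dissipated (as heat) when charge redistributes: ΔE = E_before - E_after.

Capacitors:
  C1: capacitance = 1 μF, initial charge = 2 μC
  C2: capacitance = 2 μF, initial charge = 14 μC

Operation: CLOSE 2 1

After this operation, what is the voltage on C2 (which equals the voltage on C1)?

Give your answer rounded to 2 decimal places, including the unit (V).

Initial: C1(1μF, Q=2μC, V=2.00V), C2(2μF, Q=14μC, V=7.00V)
Op 1: CLOSE 2-1: Q_total=16.00, C_total=3.00, V=5.33; Q2=10.67, Q1=5.33; dissipated=8.333

Answer: 5.33 V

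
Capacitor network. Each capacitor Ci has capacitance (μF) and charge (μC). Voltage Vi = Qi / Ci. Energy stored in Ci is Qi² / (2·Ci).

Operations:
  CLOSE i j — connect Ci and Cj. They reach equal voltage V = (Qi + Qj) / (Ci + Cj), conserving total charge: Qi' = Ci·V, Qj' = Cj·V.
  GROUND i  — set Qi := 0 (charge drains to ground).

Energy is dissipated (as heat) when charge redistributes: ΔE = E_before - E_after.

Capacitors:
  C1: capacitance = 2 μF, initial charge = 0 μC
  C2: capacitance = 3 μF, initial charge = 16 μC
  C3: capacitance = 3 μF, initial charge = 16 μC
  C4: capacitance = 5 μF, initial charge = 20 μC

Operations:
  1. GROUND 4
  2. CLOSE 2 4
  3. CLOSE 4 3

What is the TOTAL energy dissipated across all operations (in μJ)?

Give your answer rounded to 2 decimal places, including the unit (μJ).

Initial: C1(2μF, Q=0μC, V=0.00V), C2(3μF, Q=16μC, V=5.33V), C3(3μF, Q=16μC, V=5.33V), C4(5μF, Q=20μC, V=4.00V)
Op 1: GROUND 4: Q4=0; energy lost=40.000
Op 2: CLOSE 2-4: Q_total=16.00, C_total=8.00, V=2.00; Q2=6.00, Q4=10.00; dissipated=26.667
Op 3: CLOSE 4-3: Q_total=26.00, C_total=8.00, V=3.25; Q4=16.25, Q3=9.75; dissipated=10.417
Total dissipated: 77.083 μJ

Answer: 77.08 μJ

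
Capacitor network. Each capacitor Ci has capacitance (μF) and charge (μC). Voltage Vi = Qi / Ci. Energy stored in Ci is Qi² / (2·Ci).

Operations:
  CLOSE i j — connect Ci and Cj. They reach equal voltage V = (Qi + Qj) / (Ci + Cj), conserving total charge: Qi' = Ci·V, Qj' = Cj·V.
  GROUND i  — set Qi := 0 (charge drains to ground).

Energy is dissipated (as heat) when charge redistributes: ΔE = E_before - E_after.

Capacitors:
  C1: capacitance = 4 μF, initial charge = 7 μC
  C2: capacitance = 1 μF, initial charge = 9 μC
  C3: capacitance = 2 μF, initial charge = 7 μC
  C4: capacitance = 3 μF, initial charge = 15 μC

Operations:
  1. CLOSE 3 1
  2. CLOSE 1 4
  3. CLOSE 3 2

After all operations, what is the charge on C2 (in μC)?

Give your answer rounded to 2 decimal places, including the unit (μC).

Answer: 4.56 μC

Derivation:
Initial: C1(4μF, Q=7μC, V=1.75V), C2(1μF, Q=9μC, V=9.00V), C3(2μF, Q=7μC, V=3.50V), C4(3μF, Q=15μC, V=5.00V)
Op 1: CLOSE 3-1: Q_total=14.00, C_total=6.00, V=2.33; Q3=4.67, Q1=9.33; dissipated=2.042
Op 2: CLOSE 1-4: Q_total=24.33, C_total=7.00, V=3.48; Q1=13.90, Q4=10.43; dissipated=6.095
Op 3: CLOSE 3-2: Q_total=13.67, C_total=3.00, V=4.56; Q3=9.11, Q2=4.56; dissipated=14.815
Final charges: Q1=13.90, Q2=4.56, Q3=9.11, Q4=10.43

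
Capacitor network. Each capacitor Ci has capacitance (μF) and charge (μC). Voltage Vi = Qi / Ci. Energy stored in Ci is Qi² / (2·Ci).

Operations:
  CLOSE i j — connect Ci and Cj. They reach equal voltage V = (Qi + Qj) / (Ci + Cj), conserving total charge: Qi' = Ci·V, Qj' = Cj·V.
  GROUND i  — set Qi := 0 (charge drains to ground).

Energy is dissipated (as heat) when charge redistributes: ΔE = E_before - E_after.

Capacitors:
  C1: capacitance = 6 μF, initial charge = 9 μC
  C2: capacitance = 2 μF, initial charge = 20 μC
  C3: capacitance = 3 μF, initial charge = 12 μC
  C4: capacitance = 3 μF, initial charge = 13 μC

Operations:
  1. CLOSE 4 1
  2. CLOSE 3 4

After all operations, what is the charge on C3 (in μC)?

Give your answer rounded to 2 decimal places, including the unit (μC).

Initial: C1(6μF, Q=9μC, V=1.50V), C2(2μF, Q=20μC, V=10.00V), C3(3μF, Q=12μC, V=4.00V), C4(3μF, Q=13μC, V=4.33V)
Op 1: CLOSE 4-1: Q_total=22.00, C_total=9.00, V=2.44; Q4=7.33, Q1=14.67; dissipated=8.028
Op 2: CLOSE 3-4: Q_total=19.33, C_total=6.00, V=3.22; Q3=9.67, Q4=9.67; dissipated=1.815
Final charges: Q1=14.67, Q2=20.00, Q3=9.67, Q4=9.67

Answer: 9.67 μC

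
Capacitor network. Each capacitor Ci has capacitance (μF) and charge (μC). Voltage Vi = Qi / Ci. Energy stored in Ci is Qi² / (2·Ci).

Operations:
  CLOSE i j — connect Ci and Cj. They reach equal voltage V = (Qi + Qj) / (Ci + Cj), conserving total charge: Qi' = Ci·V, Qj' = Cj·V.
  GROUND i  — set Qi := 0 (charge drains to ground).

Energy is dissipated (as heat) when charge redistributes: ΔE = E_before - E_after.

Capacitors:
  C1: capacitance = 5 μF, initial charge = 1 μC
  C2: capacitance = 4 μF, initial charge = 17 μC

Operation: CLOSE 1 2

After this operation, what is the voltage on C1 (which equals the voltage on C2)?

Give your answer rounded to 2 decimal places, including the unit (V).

Initial: C1(5μF, Q=1μC, V=0.20V), C2(4μF, Q=17μC, V=4.25V)
Op 1: CLOSE 1-2: Q_total=18.00, C_total=9.00, V=2.00; Q1=10.00, Q2=8.00; dissipated=18.225

Answer: 2.00 V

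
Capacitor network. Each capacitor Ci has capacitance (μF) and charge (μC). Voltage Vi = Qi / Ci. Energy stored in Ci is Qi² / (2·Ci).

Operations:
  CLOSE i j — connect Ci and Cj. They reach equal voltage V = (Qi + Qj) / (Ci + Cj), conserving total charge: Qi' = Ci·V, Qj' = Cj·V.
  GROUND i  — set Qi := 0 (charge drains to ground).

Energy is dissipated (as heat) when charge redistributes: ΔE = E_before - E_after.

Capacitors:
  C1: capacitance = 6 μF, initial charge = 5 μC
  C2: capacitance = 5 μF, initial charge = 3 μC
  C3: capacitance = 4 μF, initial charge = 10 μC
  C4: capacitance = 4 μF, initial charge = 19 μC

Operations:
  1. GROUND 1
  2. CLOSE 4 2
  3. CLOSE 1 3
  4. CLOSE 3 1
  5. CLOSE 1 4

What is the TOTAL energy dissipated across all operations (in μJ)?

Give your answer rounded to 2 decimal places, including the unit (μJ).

Answer: 31.22 μJ

Derivation:
Initial: C1(6μF, Q=5μC, V=0.83V), C2(5μF, Q=3μC, V=0.60V), C3(4μF, Q=10μC, V=2.50V), C4(4μF, Q=19μC, V=4.75V)
Op 1: GROUND 1: Q1=0; energy lost=2.083
Op 2: CLOSE 4-2: Q_total=22.00, C_total=9.00, V=2.44; Q4=9.78, Q2=12.22; dissipated=19.136
Op 3: CLOSE 1-3: Q_total=10.00, C_total=10.00, V=1.00; Q1=6.00, Q3=4.00; dissipated=7.500
Op 4: CLOSE 3-1: Q_total=10.00, C_total=10.00, V=1.00; Q3=4.00, Q1=6.00; dissipated=0.000
Op 5: CLOSE 1-4: Q_total=15.78, C_total=10.00, V=1.58; Q1=9.47, Q4=6.31; dissipated=2.504
Total dissipated: 31.223 μJ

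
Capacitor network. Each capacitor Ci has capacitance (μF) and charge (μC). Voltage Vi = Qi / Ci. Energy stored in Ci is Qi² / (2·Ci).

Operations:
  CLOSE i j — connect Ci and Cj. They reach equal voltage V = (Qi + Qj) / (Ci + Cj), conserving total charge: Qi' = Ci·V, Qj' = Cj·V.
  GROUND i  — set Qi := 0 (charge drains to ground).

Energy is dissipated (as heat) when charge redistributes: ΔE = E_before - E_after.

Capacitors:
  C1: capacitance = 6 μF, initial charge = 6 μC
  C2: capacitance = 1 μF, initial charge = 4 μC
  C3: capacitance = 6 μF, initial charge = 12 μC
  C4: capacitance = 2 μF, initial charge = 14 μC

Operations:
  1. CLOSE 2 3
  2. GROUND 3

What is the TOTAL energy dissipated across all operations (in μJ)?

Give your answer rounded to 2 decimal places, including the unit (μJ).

Answer: 17.39 μJ

Derivation:
Initial: C1(6μF, Q=6μC, V=1.00V), C2(1μF, Q=4μC, V=4.00V), C3(6μF, Q=12μC, V=2.00V), C4(2μF, Q=14μC, V=7.00V)
Op 1: CLOSE 2-3: Q_total=16.00, C_total=7.00, V=2.29; Q2=2.29, Q3=13.71; dissipated=1.714
Op 2: GROUND 3: Q3=0; energy lost=15.673
Total dissipated: 17.388 μJ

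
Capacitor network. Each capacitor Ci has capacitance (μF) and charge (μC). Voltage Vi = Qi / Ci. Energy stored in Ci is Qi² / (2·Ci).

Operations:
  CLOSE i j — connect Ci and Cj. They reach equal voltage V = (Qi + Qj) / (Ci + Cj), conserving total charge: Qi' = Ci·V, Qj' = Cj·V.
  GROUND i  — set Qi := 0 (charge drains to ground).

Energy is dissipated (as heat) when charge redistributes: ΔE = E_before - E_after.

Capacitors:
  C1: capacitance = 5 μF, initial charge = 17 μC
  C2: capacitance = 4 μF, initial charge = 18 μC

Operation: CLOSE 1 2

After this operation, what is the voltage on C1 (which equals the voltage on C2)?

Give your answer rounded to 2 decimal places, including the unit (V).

Initial: C1(5μF, Q=17μC, V=3.40V), C2(4μF, Q=18μC, V=4.50V)
Op 1: CLOSE 1-2: Q_total=35.00, C_total=9.00, V=3.89; Q1=19.44, Q2=15.56; dissipated=1.344

Answer: 3.89 V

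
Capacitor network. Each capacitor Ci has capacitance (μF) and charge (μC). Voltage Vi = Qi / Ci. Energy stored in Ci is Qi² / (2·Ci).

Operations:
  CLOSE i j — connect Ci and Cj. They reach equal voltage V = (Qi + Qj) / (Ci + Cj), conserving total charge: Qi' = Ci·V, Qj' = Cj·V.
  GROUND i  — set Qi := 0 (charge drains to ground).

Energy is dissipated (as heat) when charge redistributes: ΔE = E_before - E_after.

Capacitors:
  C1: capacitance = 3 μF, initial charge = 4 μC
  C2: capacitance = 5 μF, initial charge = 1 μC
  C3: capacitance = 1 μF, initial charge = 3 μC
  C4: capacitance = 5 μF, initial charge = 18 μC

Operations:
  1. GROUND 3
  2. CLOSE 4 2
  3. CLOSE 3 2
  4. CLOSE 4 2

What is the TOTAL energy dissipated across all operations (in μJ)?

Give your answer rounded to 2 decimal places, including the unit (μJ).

Initial: C1(3μF, Q=4μC, V=1.33V), C2(5μF, Q=1μC, V=0.20V), C3(1μF, Q=3μC, V=3.00V), C4(5μF, Q=18μC, V=3.60V)
Op 1: GROUND 3: Q3=0; energy lost=4.500
Op 2: CLOSE 4-2: Q_total=19.00, C_total=10.00, V=1.90; Q4=9.50, Q2=9.50; dissipated=14.450
Op 3: CLOSE 3-2: Q_total=9.50, C_total=6.00, V=1.58; Q3=1.58, Q2=7.92; dissipated=1.504
Op 4: CLOSE 4-2: Q_total=17.42, C_total=10.00, V=1.74; Q4=8.71, Q2=8.71; dissipated=0.125
Total dissipated: 20.580 μJ

Answer: 20.58 μJ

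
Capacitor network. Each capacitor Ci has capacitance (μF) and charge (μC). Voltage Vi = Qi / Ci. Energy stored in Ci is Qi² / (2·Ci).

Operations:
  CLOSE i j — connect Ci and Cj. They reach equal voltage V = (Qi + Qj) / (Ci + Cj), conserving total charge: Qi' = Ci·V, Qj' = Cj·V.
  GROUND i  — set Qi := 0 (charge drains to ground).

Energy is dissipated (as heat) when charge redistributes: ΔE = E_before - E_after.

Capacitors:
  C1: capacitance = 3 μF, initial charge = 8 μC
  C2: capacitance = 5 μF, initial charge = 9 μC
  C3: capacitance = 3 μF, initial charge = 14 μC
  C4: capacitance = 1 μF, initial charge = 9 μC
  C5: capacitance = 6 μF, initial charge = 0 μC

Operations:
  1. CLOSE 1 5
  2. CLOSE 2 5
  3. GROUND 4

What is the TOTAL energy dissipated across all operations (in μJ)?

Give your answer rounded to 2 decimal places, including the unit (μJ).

Initial: C1(3μF, Q=8μC, V=2.67V), C2(5μF, Q=9μC, V=1.80V), C3(3μF, Q=14μC, V=4.67V), C4(1μF, Q=9μC, V=9.00V), C5(6μF, Q=0μC, V=0.00V)
Op 1: CLOSE 1-5: Q_total=8.00, C_total=9.00, V=0.89; Q1=2.67, Q5=5.33; dissipated=7.111
Op 2: CLOSE 2-5: Q_total=14.33, C_total=11.00, V=1.30; Q2=6.52, Q5=7.82; dissipated=1.132
Op 3: GROUND 4: Q4=0; energy lost=40.500
Total dissipated: 48.743 μJ

Answer: 48.74 μJ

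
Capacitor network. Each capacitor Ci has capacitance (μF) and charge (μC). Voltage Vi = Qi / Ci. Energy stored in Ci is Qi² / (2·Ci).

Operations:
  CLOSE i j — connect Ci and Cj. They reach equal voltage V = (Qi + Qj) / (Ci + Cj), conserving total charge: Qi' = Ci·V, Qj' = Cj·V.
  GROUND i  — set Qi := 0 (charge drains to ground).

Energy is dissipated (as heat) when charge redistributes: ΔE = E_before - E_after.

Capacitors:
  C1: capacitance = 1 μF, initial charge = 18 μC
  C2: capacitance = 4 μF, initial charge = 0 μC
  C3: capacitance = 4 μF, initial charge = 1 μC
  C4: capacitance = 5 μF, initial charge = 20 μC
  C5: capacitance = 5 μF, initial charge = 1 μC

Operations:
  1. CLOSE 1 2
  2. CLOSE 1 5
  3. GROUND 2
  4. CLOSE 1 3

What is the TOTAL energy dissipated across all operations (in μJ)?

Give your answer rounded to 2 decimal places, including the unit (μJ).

Answer: 160.44 μJ

Derivation:
Initial: C1(1μF, Q=18μC, V=18.00V), C2(4μF, Q=0μC, V=0.00V), C3(4μF, Q=1μC, V=0.25V), C4(5μF, Q=20μC, V=4.00V), C5(5μF, Q=1μC, V=0.20V)
Op 1: CLOSE 1-2: Q_total=18.00, C_total=5.00, V=3.60; Q1=3.60, Q2=14.40; dissipated=129.600
Op 2: CLOSE 1-5: Q_total=4.60, C_total=6.00, V=0.77; Q1=0.77, Q5=3.83; dissipated=4.817
Op 3: GROUND 2: Q2=0; energy lost=25.920
Op 4: CLOSE 1-3: Q_total=1.77, C_total=5.00, V=0.35; Q1=0.35, Q3=1.41; dissipated=0.107
Total dissipated: 160.443 μJ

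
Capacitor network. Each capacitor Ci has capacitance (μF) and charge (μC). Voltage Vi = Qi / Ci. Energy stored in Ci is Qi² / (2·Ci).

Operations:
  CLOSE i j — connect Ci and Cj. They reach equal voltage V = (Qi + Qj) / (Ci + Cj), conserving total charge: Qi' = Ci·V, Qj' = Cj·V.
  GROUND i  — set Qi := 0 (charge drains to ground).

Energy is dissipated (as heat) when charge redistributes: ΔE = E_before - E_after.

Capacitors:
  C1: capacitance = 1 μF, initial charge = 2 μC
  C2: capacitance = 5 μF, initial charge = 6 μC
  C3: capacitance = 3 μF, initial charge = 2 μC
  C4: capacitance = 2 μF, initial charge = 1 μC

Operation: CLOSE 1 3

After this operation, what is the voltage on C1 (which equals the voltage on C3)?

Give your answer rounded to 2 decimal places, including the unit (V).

Initial: C1(1μF, Q=2μC, V=2.00V), C2(5μF, Q=6μC, V=1.20V), C3(3μF, Q=2μC, V=0.67V), C4(2μF, Q=1μC, V=0.50V)
Op 1: CLOSE 1-3: Q_total=4.00, C_total=4.00, V=1.00; Q1=1.00, Q3=3.00; dissipated=0.667

Answer: 1.00 V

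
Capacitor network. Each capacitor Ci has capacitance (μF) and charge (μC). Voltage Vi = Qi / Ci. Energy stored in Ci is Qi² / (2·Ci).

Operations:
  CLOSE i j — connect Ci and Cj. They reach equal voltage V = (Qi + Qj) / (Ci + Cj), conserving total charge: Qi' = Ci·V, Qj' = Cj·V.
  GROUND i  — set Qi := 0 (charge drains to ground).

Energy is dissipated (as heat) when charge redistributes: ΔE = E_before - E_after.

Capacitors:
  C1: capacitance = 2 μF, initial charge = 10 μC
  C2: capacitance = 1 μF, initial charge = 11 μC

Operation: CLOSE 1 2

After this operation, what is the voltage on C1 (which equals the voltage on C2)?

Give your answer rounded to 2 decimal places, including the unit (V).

Answer: 7.00 V

Derivation:
Initial: C1(2μF, Q=10μC, V=5.00V), C2(1μF, Q=11μC, V=11.00V)
Op 1: CLOSE 1-2: Q_total=21.00, C_total=3.00, V=7.00; Q1=14.00, Q2=7.00; dissipated=12.000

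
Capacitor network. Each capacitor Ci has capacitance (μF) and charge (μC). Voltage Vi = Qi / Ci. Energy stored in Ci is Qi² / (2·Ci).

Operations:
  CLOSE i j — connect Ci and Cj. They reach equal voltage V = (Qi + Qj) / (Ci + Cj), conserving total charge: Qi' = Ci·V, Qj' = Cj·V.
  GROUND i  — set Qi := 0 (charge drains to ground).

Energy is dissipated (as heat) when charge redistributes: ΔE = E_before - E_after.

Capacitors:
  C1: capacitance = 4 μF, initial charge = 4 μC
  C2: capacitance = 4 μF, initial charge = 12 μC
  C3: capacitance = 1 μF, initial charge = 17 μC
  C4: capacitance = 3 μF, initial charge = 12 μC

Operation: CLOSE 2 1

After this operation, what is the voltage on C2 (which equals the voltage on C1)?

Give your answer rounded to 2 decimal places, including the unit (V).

Initial: C1(4μF, Q=4μC, V=1.00V), C2(4μF, Q=12μC, V=3.00V), C3(1μF, Q=17μC, V=17.00V), C4(3μF, Q=12μC, V=4.00V)
Op 1: CLOSE 2-1: Q_total=16.00, C_total=8.00, V=2.00; Q2=8.00, Q1=8.00; dissipated=4.000

Answer: 2.00 V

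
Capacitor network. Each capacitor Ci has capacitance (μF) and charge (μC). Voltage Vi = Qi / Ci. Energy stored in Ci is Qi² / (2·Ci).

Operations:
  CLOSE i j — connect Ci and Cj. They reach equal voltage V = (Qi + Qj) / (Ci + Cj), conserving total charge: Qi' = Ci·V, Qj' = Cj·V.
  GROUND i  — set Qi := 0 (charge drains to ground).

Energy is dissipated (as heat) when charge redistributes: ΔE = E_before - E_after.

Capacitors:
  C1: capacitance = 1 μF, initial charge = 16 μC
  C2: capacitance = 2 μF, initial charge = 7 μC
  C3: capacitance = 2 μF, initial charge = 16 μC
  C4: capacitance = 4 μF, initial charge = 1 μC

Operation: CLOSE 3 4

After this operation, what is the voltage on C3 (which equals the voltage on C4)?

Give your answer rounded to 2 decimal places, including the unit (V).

Answer: 2.83 V

Derivation:
Initial: C1(1μF, Q=16μC, V=16.00V), C2(2μF, Q=7μC, V=3.50V), C3(2μF, Q=16μC, V=8.00V), C4(4μF, Q=1μC, V=0.25V)
Op 1: CLOSE 3-4: Q_total=17.00, C_total=6.00, V=2.83; Q3=5.67, Q4=11.33; dissipated=40.042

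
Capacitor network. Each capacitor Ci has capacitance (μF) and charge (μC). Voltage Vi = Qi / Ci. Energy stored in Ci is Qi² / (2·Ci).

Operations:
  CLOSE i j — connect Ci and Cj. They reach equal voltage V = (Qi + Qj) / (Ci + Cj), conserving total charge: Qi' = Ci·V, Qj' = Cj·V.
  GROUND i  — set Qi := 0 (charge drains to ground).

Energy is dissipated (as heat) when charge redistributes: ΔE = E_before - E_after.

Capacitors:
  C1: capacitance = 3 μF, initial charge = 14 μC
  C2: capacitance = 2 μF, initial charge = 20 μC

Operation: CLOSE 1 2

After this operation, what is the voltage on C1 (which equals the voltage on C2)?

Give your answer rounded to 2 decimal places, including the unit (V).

Answer: 6.80 V

Derivation:
Initial: C1(3μF, Q=14μC, V=4.67V), C2(2μF, Q=20μC, V=10.00V)
Op 1: CLOSE 1-2: Q_total=34.00, C_total=5.00, V=6.80; Q1=20.40, Q2=13.60; dissipated=17.067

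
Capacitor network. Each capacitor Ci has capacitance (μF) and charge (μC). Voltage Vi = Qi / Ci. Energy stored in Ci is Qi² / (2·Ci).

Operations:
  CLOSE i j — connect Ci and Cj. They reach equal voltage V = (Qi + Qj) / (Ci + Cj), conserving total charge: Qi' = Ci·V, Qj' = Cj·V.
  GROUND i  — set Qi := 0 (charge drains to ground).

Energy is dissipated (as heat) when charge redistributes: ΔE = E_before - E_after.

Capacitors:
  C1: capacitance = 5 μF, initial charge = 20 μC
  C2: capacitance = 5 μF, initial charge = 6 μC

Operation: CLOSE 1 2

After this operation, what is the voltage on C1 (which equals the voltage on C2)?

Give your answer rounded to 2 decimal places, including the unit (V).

Initial: C1(5μF, Q=20μC, V=4.00V), C2(5μF, Q=6μC, V=1.20V)
Op 1: CLOSE 1-2: Q_total=26.00, C_total=10.00, V=2.60; Q1=13.00, Q2=13.00; dissipated=9.800

Answer: 2.60 V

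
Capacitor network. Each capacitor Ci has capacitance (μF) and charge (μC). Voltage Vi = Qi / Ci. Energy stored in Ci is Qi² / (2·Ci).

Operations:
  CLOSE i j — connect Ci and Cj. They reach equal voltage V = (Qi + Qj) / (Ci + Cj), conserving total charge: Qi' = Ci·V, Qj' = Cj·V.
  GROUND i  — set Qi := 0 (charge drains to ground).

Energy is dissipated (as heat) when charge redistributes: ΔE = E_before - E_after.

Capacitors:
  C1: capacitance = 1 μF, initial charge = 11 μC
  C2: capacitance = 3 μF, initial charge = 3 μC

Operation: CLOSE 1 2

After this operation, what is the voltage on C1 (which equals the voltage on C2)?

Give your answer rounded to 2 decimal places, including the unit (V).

Answer: 3.50 V

Derivation:
Initial: C1(1μF, Q=11μC, V=11.00V), C2(3μF, Q=3μC, V=1.00V)
Op 1: CLOSE 1-2: Q_total=14.00, C_total=4.00, V=3.50; Q1=3.50, Q2=10.50; dissipated=37.500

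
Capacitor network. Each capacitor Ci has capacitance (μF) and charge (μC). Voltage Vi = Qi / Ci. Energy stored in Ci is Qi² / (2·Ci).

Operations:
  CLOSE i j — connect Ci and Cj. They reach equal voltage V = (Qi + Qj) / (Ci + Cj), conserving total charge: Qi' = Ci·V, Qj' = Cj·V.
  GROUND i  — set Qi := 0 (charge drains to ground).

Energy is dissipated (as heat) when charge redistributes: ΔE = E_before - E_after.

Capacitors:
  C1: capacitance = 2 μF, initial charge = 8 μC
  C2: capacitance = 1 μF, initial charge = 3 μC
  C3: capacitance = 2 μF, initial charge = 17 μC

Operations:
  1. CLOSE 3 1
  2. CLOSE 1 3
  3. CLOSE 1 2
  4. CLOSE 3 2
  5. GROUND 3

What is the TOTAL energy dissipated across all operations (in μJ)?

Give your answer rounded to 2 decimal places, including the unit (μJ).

Initial: C1(2μF, Q=8μC, V=4.00V), C2(1μF, Q=3μC, V=3.00V), C3(2μF, Q=17μC, V=8.50V)
Op 1: CLOSE 3-1: Q_total=25.00, C_total=4.00, V=6.25; Q3=12.50, Q1=12.50; dissipated=10.125
Op 2: CLOSE 1-3: Q_total=25.00, C_total=4.00, V=6.25; Q1=12.50, Q3=12.50; dissipated=0.000
Op 3: CLOSE 1-2: Q_total=15.50, C_total=3.00, V=5.17; Q1=10.33, Q2=5.17; dissipated=3.521
Op 4: CLOSE 3-2: Q_total=17.67, C_total=3.00, V=5.89; Q3=11.78, Q2=5.89; dissipated=0.391
Op 5: GROUND 3: Q3=0; energy lost=34.679
Total dissipated: 48.716 μJ

Answer: 48.72 μJ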